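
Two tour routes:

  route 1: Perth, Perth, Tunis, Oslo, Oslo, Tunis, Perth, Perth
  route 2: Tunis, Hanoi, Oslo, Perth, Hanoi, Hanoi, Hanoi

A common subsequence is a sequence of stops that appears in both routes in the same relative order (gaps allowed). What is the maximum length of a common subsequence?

3

One common subsequence of length 3: Tunis [3,1] → Oslo [5,3] → Perth [7,4]. Since dp[8][7] = 3, nothing longer is possible.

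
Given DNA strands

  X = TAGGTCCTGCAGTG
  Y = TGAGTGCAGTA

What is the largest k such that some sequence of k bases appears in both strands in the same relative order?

9

Pick T at X[1]=Y[1] → A at X[2]=Y[3] → G at X[4]=Y[4] → T at X[8]=Y[5] → G at X[9]=Y[6] → C at X[10]=Y[7] → A at X[11]=Y[8] → G at X[12]=Y[9] → T at X[13]=Y[10]; all 9 bases appear in both, in order. The LCS DP gives dp[14][11] = 9, so this is optimal.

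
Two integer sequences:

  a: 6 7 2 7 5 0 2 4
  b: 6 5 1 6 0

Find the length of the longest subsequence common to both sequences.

Let dp[i][j] be the LCS length of the first i values of a and the first j values of b. dp[i][j] = dp[i-1][j-1]+1 when the i-th and j-th values match, else max(dp[i-1][j], dp[i][j-1]).
    ·  6  5  1  6  0
 ·  0  0  0  0  0  0
 6  0  1  1  1  1  1
 7  0  1  1  1  1  1
 2  0  1  1  1  1  1
 7  0  1  1  1  1  1
 5  0  1  2  2  2  2
 0  0  1  2  2  2  3
 2  0  1  2  2  2  3
 4  0  1  2  2  2  3
dp[8][5] = 3. One LCS (by backtracking along matches): 6, 5, 0.

3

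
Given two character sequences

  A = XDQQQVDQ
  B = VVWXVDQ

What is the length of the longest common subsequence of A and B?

4

Match X at A[1]=B[4], V at A[6]=B[5], D at A[7]=B[6], Q at A[8]=B[7] — 4 characters in the same relative order in both, and the DP table's final entry dp[8][7] is also 4, so no common subsequence is longer.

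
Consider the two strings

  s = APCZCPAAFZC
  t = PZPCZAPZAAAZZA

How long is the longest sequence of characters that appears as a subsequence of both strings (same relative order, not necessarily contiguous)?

Match P at s[2]=t[3] → C at s[3]=t[4] → Z at s[4]=t[5] → P at s[6]=t[7] → A at s[7]=t[10] → A at s[8]=t[11] → Z at s[10]=t[13] — 7 characters in the same relative order in both. dp[11][14] = 7 confirms this is the maximum.

7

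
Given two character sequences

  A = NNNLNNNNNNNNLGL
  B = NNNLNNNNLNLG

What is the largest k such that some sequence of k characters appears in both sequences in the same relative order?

One common subsequence of length 11: N [1,1], N [2,2], N [3,3], L [4,4], N [5,5], N [6,6], N [7,7], N [8,8], N [12,10], L [13,11], G [14,12]. dp[15][12] = 11 confirms this is the maximum.

11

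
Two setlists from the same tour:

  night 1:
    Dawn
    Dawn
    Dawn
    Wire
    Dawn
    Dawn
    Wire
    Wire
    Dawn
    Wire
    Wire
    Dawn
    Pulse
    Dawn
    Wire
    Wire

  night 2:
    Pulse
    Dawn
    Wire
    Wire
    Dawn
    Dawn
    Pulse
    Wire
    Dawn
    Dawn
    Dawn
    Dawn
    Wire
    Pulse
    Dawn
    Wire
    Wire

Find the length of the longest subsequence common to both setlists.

One common subsequence of length 12: Dawn (night 1 #1, night 2 #2); then Dawn (night 1 #2, night 2 #5); then Dawn (night 1 #3, night 2 #6); then Wire (night 1 #4, night 2 #8); then Dawn (night 1 #5, night 2 #10); then Dawn (night 1 #6, night 2 #11); then Dawn (night 1 #9, night 2 #12); then Wire (night 1 #11, night 2 #13); then Pulse (night 1 #13, night 2 #14); then Dawn (night 1 #14, night 2 #15); then Wire (night 1 #15, night 2 #16); then Wire (night 1 #16, night 2 #17). dp[16][17] = 12 confirms this is the maximum.

12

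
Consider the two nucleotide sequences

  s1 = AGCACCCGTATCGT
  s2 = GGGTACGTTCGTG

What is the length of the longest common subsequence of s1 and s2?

9

Taking G [2,3] → A [4,5] → C [7,6] → G [8,7] → T [9,8] → T [11,9] → C [12,10] → G [13,11] → T [14,12] gives a common subsequence of length 9. Since dp[14][13] = 9, nothing longer is possible.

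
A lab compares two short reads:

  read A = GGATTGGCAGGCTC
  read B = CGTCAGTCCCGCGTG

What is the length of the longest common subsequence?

8

Pick G [2,2] → T [5,3] → C [8,4] → A [9,5] → G [10,6] → G [11,11] → C [12,12] → T [13,14]; all 8 bases appear in both, in order. dp[14][15] = 8 confirms this is the maximum.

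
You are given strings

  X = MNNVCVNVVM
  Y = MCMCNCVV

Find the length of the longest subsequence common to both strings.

Let dp[i][j] be the LCS length of the first i characters of X and the first j characters of Y. dp[i][j] = dp[i-1][j-1]+1 when the i-th and j-th characters match, else max(dp[i-1][j], dp[i][j-1]).
    ·  M  C  M  C  N  C  V  V
 ·  0  0  0  0  0  0  0  0  0
 M  0  1  1  1  1  1  1  1  1
 N  0  1  1  1  1  2  2  2  2
 N  0  1  1  1  1  2  2  2  2
 V  0  1  1  1  1  2  2  3  3
 C  0  1  2  2  2  2  3  3  3
 V  0  1  2  2  2  2  3  4  4
 N  0  1  2  2  2  3  3  4  4
 V  0  1  2  2  2  3  3  4  5
 V  0  1  2  2  2  3  3  4  5
 M  0  1  2  3  3  3  3  4  5
dp[10][8] = 5. One LCS (by backtracking along matches): MNCVV.

5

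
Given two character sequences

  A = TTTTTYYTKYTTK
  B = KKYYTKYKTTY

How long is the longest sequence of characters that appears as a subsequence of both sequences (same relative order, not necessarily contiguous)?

Let dp[i][j] be the LCS length of the first i characters of A and the first j characters of B. dp[i][j] = dp[i-1][j-1]+1 when the i-th and j-th characters match, else max(dp[i-1][j], dp[i][j-1]).
    ·  K  K  Y  Y  T  K  Y  K  T  T  Y
 ·  0  0  0  0  0  0  0  0  0  0  0  0
 T  0  0  0  0  0  1  1  1  1  1  1  1
 T  0  0  0  0  0  1  1  1  1  2  2  2
 T  0  0  0  0  0  1  1  1  1  2  3  3
 T  0  0  0  0  0  1  1  1  1  2  3  3
 T  0  0  0  0  0  1  1  1  1  2  3  3
 Y  0  0  0  1  1  1  1  2  2  2  3  4
 Y  0  0  0  1  2  2  2  2  2  2  3  4
 T  0  0  0  1  2  3  3  3  3  3  3  4
 K  0  1  1  1  2  3  4  4  4  4  4  4
 Y  0  1  1  2  2  3  4  5  5  5  5  5
 T  0  1  1  2  2  3  4  5  5  6  6  6
 T  0  1  1  2  2  3  4  5  5  6  7  7
 K  0  1  2  2  2  3  4  5  6  6  7  7
dp[13][11] = 7. One LCS (by backtracking along matches): YYTKYTT.

7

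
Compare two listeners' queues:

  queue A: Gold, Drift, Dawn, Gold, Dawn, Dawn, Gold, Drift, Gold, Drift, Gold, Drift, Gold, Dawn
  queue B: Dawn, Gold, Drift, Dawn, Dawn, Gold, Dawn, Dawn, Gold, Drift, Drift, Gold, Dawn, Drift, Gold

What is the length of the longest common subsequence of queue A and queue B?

12

One common subsequence of length 12: Gold at queue A[1]=queue B[2], then Drift at queue A[2]=queue B[3], then Dawn at queue A[3]=queue B[5], then Gold at queue A[4]=queue B[6], then Dawn at queue A[5]=queue B[7], then Dawn at queue A[6]=queue B[8], then Gold at queue A[7]=queue B[9], then Drift at queue A[8]=queue B[10], then Drift at queue A[10]=queue B[11], then Gold at queue A[11]=queue B[12], then Drift at queue A[12]=queue B[14], then Gold at queue A[13]=queue B[15]. dp[14][15] = 12 confirms this is the maximum.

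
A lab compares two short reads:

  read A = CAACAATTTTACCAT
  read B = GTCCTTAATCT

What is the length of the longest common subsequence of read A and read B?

Match C at read A[1]=read B[3] → C at read A[4]=read B[4] → A at read A[5]=read B[7] → A at read A[6]=read B[8] → T at read A[10]=read B[9] → C at read A[13]=read B[10] → T at read A[15]=read B[11] — 7 bases in the same relative order in both. The LCS DP gives dp[15][11] = 7, so this is optimal.

7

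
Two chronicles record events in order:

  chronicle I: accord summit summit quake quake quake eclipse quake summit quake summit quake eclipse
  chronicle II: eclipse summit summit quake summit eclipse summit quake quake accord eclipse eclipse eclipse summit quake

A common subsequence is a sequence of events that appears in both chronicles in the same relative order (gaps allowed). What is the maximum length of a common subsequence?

8

Taking summit at chronicle I[2]=chronicle II[2] → summit at chronicle I[3]=chronicle II[3] → quake at chronicle I[4]=chronicle II[4] → quake at chronicle I[5]=chronicle II[8] → quake at chronicle I[6]=chronicle II[9] → eclipse at chronicle I[7]=chronicle II[13] → summit at chronicle I[11]=chronicle II[14] → quake at chronicle I[12]=chronicle II[15] gives a common subsequence of length 8. The LCS DP gives dp[13][15] = 8, so this is optimal.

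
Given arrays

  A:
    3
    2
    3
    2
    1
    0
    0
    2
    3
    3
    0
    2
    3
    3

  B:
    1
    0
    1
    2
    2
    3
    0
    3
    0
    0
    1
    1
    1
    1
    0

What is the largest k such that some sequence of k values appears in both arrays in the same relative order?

6

Pick 1 at A[5]=B[1]; then 0 at A[6]=B[2]; then 2 at A[8]=B[5]; then 3 at A[9]=B[6]; then 3 at A[10]=B[8]; then 0 at A[11]=B[15]; all 6 values appear in both, in order, and the DP table's final entry dp[14][15] is also 6, so no common subsequence is longer.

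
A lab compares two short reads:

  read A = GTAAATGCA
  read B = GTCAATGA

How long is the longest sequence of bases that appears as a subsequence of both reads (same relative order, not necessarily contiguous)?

7

Match G at read A[1]=read B[1], T at read A[2]=read B[2], A at read A[4]=read B[4], A at read A[5]=read B[5], T at read A[6]=read B[6], G at read A[7]=read B[7], A at read A[9]=read B[8] — 7 bases in the same relative order in both. Since dp[9][8] = 7, nothing longer is possible.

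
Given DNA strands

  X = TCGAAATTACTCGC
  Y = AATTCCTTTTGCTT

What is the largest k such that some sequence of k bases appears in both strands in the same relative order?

Taking A (X #5, Y #1), A (X #6, Y #2), T (X #7, Y #3), T (X #8, Y #4), C (X #10, Y #6), T (X #11, Y #10), G (X #13, Y #11), C (X #14, Y #12) gives a common subsequence of length 8. Since dp[14][14] = 8, nothing longer is possible.

8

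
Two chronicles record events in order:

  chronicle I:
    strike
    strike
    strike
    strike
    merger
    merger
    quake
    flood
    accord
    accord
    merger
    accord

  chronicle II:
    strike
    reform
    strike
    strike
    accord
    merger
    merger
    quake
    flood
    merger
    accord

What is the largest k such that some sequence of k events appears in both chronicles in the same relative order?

9

One common subsequence of length 9: strike at chronicle I[1]=chronicle II[1]; then strike at chronicle I[2]=chronicle II[3]; then strike at chronicle I[3]=chronicle II[4]; then merger at chronicle I[5]=chronicle II[6]; then merger at chronicle I[6]=chronicle II[7]; then quake at chronicle I[7]=chronicle II[8]; then flood at chronicle I[8]=chronicle II[9]; then merger at chronicle I[11]=chronicle II[10]; then accord at chronicle I[12]=chronicle II[11], and the DP table's final entry dp[12][11] is also 9, so no common subsequence is longer.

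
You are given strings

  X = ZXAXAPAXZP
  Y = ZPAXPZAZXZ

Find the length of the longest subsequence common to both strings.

Let dp[i][j] be the LCS length of the first i characters of X and the first j characters of Y. dp[i][j] = dp[i-1][j-1]+1 when the i-th and j-th characters match, else max(dp[i-1][j], dp[i][j-1]).
    ·  Z  P  A  X  P  Z  A  Z  X  Z
 ·  0  0  0  0  0  0  0  0  0  0  0
 Z  0  1  1  1  1  1  1  1  1  1  1
 X  0  1  1  1  2  2  2  2  2  2  2
 A  0  1  1  2  2  2  2  3  3  3  3
 X  0  1  1  2  3  3  3  3  3  4  4
 A  0  1  1  2  3  3  3  4  4  4  4
 P  0  1  2  2  3  4  4  4  4  4  4
 A  0  1  2  3  3  4  4  5  5  5  5
 X  0  1  2  3  4  4  4  5  5  6  6
 Z  0  1  2  3  4  4  5  5  6  6  7
 P  0  1  2  3  4  5  5  5  6  6  7
dp[10][10] = 7. One LCS (by backtracking along matches): ZAXPAXZ.

7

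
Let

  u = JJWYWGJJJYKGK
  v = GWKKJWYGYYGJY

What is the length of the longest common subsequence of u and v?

Pick J [2,5] → W [3,6] → Y [4,10] → G [6,11] → J [9,12] → Y [10,13]; all 6 characters appear in both, in order. The LCS DP gives dp[13][13] = 6, so this is optimal.

6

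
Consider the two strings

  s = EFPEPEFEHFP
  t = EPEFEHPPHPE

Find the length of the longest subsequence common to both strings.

Taking E [4,1]; then P [5,2]; then E [6,3]; then F [7,4]; then E [8,5]; then H [9,9]; then P [11,10] gives a common subsequence of length 7. Since dp[11][11] = 7, nothing longer is possible.

7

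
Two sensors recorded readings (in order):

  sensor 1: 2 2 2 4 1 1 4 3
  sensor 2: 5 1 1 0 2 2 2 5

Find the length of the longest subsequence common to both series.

3

Pick 2 [1,5], 2 [2,6], 2 [3,7]; all 3 values appear in both, in order. dp[8][8] = 3 confirms this is the maximum.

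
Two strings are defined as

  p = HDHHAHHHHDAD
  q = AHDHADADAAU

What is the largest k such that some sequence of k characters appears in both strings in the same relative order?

7

Let dp[i][j] be the LCS length of the first i characters of p and the first j characters of q. dp[i][j] = dp[i-1][j-1]+1 when the i-th and j-th characters match, else max(dp[i-1][j], dp[i][j-1]).
    ·  A  H  D  H  A  D  A  D  A  A  U
 ·  0  0  0  0  0  0  0  0  0  0  0  0
 H  0  0  1  1  1  1  1  1  1  1  1  1
 D  0  0  1  2  2  2  2  2  2  2  2  2
 H  0  0  1  2  3  3  3  3  3  3  3  3
 H  0  0  1  2  3  3  3  3  3  3  3  3
 A  0  1  1  2  3  4  4  4  4  4  4  4
 H  0  1  2  2  3  4  4  4  4  4  4  4
 H  0  1  2  2  3  4  4  4  4  4  4  4
 H  0  1  2  2  3  4  4  4  4  4  4  4
 H  0  1  2  2  3  4  4  4  4  4  4  4
 D  0  1  2  3  3  4  5  5  5  5  5  5
 A  0  1  2  3  3  4  5  6  6  6  6  6
 D  0  1  2  3  3  4  5  6  7  7  7  7
dp[12][11] = 7. One LCS (by backtracking along matches): HDHADAD.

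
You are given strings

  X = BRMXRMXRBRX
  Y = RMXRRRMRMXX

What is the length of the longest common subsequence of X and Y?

7

One common subsequence of length 7: R (X #2, Y #1), then M (X #3, Y #2), then X (X #4, Y #3), then R (X #5, Y #8), then M (X #6, Y #9), then X (X #7, Y #10), then X (X #11, Y #11). The LCS DP gives dp[11][11] = 7, so this is optimal.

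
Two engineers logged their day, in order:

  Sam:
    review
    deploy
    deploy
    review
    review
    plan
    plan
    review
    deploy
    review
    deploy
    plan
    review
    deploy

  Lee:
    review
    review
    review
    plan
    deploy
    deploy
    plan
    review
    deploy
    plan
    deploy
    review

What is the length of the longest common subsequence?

9

Pick review (Sam #1, Lee #1); then review (Sam #4, Lee #2); then review (Sam #5, Lee #3); then plan (Sam #6, Lee #4); then plan (Sam #7, Lee #7); then review (Sam #8, Lee #8); then deploy (Sam #9, Lee #9); then deploy (Sam #11, Lee #11); then review (Sam #13, Lee #12); all 9 tasks appear in both, in order. dp[14][12] = 9 confirms this is the maximum.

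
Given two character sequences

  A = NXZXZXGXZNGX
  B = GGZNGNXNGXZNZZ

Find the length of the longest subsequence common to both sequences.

6

Match N (A #1, B #6); then X (A #2, B #7); then G (A #7, B #9); then X (A #8, B #10); then Z (A #9, B #11); then N (A #10, B #12) — 6 characters in the same relative order in both. The LCS DP gives dp[12][14] = 6, so this is optimal.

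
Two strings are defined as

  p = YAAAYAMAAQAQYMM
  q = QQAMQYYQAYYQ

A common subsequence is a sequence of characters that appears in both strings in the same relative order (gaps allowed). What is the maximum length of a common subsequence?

One common subsequence of length 5: Y (p #1, q #6) → Y (p #5, q #7) → Q (p #10, q #8) → A (p #11, q #9) → Q (p #12, q #12). dp[15][12] = 5 confirms this is the maximum.

5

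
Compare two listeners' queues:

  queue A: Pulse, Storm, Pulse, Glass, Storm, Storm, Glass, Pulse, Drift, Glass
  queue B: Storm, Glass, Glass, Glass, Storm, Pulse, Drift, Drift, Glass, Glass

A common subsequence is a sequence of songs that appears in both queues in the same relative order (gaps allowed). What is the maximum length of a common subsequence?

Pick Storm (queue A #2, queue B #1), Glass (queue A #4, queue B #4), Storm (queue A #6, queue B #5), Pulse (queue A #8, queue B #6), Drift (queue A #9, queue B #8), Glass (queue A #10, queue B #10); all 6 songs appear in both, in order. The LCS DP gives dp[10][10] = 6, so this is optimal.

6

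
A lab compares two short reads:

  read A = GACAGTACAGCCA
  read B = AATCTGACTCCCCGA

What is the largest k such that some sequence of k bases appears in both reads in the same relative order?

One common subsequence of length 8: G [1,6] → A [2,7] → C [3,8] → T [6,9] → C [8,11] → C [11,12] → C [12,13] → A [13,15]. dp[13][15] = 8 confirms this is the maximum.

8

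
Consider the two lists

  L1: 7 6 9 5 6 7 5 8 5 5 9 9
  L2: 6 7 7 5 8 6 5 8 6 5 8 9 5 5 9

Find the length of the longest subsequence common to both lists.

9

Match 7 [1,3], then 6 [2,6], then 5 [4,7], then 6 [5,9], then 5 [7,10], then 8 [8,11], then 5 [9,13], then 5 [10,14], then 9 [12,15] — 9 values in the same relative order in both. The LCS DP gives dp[12][15] = 9, so this is optimal.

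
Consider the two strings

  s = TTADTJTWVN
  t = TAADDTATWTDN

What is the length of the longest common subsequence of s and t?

7

One common subsequence of length 7: T (s #1, t #1), then A (s #3, t #3), then D (s #4, t #5), then T (s #5, t #6), then T (s #7, t #8), then W (s #8, t #9), then N (s #10, t #12). The LCS DP gives dp[10][12] = 7, so this is optimal.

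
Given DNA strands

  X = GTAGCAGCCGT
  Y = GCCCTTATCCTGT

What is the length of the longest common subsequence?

7

Match G at X[1]=Y[1] → T at X[2]=Y[6] → A at X[3]=Y[7] → C at X[5]=Y[9] → C at X[8]=Y[10] → G at X[10]=Y[12] → T at X[11]=Y[13] — 7 bases in the same relative order in both, and the DP table's final entry dp[11][13] is also 7, so no common subsequence is longer.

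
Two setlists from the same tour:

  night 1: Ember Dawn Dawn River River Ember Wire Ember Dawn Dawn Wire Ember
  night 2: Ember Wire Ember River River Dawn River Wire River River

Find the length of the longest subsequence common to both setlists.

Pick Ember [1,3], River [4,4], River [5,5], Dawn [9,6], Wire [11,8]; all 5 songs appear in both, in order, and the DP table's final entry dp[12][10] is also 5, so no common subsequence is longer.

5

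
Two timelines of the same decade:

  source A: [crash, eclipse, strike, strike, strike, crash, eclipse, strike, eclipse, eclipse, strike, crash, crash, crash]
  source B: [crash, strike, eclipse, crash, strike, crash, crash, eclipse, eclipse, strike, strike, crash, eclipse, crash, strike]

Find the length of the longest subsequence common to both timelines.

One common subsequence of length 9: crash (source A #1, source B #1) → eclipse (source A #2, source B #3) → strike (source A #3, source B #5) → crash (source A #6, source B #7) → eclipse (source A #7, source B #9) → strike (source A #8, source B #10) → strike (source A #11, source B #11) → crash (source A #12, source B #12) → crash (source A #13, source B #14). dp[14][15] = 9 confirms this is the maximum.

9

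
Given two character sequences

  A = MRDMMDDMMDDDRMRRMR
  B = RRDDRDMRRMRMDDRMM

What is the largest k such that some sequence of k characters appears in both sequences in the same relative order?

11

One common subsequence of length 11: R [2,2], then D [3,3], then D [6,4], then D [7,6], then M [8,10], then M [9,12], then D [11,13], then D [12,14], then R [13,15], then M [14,16], then M [17,17], and the DP table's final entry dp[18][17] is also 11, so no common subsequence is longer.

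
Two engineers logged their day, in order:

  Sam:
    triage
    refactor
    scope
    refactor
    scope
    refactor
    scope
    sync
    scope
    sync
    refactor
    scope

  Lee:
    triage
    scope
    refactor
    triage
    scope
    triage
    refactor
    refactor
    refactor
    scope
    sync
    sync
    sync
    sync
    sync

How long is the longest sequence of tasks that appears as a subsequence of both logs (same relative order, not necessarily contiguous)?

8

One common subsequence of length 8: triage (Sam #1, Lee #1) → refactor (Sam #2, Lee #3) → scope (Sam #3, Lee #5) → refactor (Sam #4, Lee #8) → refactor (Sam #6, Lee #9) → scope (Sam #7, Lee #10) → sync (Sam #8, Lee #14) → sync (Sam #10, Lee #15). The LCS DP gives dp[12][15] = 8, so this is optimal.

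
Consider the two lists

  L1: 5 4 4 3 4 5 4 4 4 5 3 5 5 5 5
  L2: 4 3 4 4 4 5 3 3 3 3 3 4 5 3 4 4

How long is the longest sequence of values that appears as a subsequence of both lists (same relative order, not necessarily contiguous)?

8

Match 4 (L1 #3, L2 #1); then 3 (L1 #4, L2 #2); then 4 (L1 #5, L2 #3); then 4 (L1 #7, L2 #4); then 4 (L1 #8, L2 #5); then 4 (L1 #9, L2 #12); then 5 (L1 #10, L2 #13); then 3 (L1 #11, L2 #14) — 8 values in the same relative order in both. Since dp[15][16] = 8, nothing longer is possible.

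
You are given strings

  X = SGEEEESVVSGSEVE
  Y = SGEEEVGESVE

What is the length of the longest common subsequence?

10

Pick S (X #1, Y #1); then G (X #2, Y #2); then E (X #4, Y #3); then E (X #5, Y #4); then E (X #6, Y #5); then V (X #9, Y #6); then G (X #11, Y #7); then S (X #12, Y #9); then V (X #14, Y #10); then E (X #15, Y #11); all 10 characters appear in both, in order. The LCS DP gives dp[15][11] = 10, so this is optimal.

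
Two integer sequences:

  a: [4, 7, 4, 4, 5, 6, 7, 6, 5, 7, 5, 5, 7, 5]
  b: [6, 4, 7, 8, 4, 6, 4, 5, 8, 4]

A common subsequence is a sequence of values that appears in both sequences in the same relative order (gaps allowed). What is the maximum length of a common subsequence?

Let dp[i][j] be the LCS length of the first i values of a and the first j values of b. dp[i][j] = dp[i-1][j-1]+1 when the i-th and j-th values match, else max(dp[i-1][j], dp[i][j-1]).
    ·  6  4  7  8  4  6  4  5  8  4
 ·  0  0  0  0  0  0  0  0  0  0  0
 4  0  0  1  1  1  1  1  1  1  1  1
 7  0  0  1  2  2  2  2  2  2  2  2
 4  0  0  1  2  2  3  3  3  3  3  3
 4  0  0  1  2  2  3  3  4  4  4  4
 5  0  0  1  2  2  3  3  4  5  5  5
 6  0  1  1  2  2  3  4  4  5  5  5
 7  0  1  1  2  2  3  4  4  5  5  5
 6  0  1  1  2  2  3  4  4  5  5  5
 5  0  1  1  2  2  3  4  4  5  5  5
 7  0  1  1  2  2  3  4  4  5  5  5
 5  0  1  1  2  2  3  4  4  5  5  5
 5  0  1  1  2  2  3  4  4  5  5  5
 7  0  1  1  2  2  3  4  4  5  5  5
 5  0  1  1  2  2  3  4  4  5  5  5
dp[14][10] = 5. One LCS (by backtracking along matches): 4, 7, 4, 4, 5.

5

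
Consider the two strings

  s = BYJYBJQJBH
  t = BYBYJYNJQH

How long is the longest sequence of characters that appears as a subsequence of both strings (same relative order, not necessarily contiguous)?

7

Let dp[i][j] be the LCS length of the first i characters of s and the first j characters of t. dp[i][j] = dp[i-1][j-1]+1 when the i-th and j-th characters match, else max(dp[i-1][j], dp[i][j-1]).
    ·  B  Y  B  Y  J  Y  N  J  Q  H
 ·  0  0  0  0  0  0  0  0  0  0  0
 B  0  1  1  1  1  1  1  1  1  1  1
 Y  0  1  2  2  2  2  2  2  2  2  2
 J  0  1  2  2  2  3  3  3  3  3  3
 Y  0  1  2  2  3  3  4  4  4  4  4
 B  0  1  2  3  3  3  4  4  4  4  4
 J  0  1  2  3  3  4  4  4  5  5  5
 Q  0  1  2  3  3  4  4  4  5  6  6
 J  0  1  2  3  3  4  4  4  5  6  6
 B  0  1  2  3  3  4  4  4  5  6  6
 H  0  1  2  3  3  4  4  4  5  6  7
dp[10][10] = 7. One LCS (by backtracking along matches): BYJYJQH.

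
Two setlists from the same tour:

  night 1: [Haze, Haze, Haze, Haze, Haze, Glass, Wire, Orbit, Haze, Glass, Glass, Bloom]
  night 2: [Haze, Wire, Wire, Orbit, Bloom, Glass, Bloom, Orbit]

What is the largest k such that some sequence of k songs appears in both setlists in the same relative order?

Pick Haze (night 1 #1, night 2 #1) → Wire (night 1 #7, night 2 #3) → Orbit (night 1 #8, night 2 #4) → Glass (night 1 #11, night 2 #6) → Bloom (night 1 #12, night 2 #7); all 5 songs appear in both, in order, and the DP table's final entry dp[12][8] is also 5, so no common subsequence is longer.

5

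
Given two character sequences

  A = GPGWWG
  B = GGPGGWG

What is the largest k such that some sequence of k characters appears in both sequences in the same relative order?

5

Let dp[i][j] be the LCS length of the first i characters of A and the first j characters of B. dp[i][j] = dp[i-1][j-1]+1 when the i-th and j-th characters match, else max(dp[i-1][j], dp[i][j-1]).
    ·  G  G  P  G  G  W  G
 ·  0  0  0  0  0  0  0  0
 G  0  1  1  1  1  1  1  1
 P  0  1  1  2  2  2  2  2
 G  0  1  2  2  3  3  3  3
 W  0  1  2  2  3  3  4  4
 W  0  1  2  2  3  3  4  4
 G  0  1  2  2  3  4  4  5
dp[6][7] = 5. One LCS (by backtracking along matches): GPGWG.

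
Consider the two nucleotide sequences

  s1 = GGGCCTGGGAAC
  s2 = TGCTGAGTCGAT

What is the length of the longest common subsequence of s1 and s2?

One common subsequence of length 7: G (s1 #3, s2 #2), C (s1 #5, s2 #3), T (s1 #6, s2 #4), G (s1 #7, s2 #5), G (s1 #8, s2 #7), G (s1 #9, s2 #10), A (s1 #10, s2 #11), and the DP table's final entry dp[12][12] is also 7, so no common subsequence is longer.

7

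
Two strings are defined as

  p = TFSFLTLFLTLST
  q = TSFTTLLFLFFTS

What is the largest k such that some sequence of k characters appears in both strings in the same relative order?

Pick T (p #1, q #1), then S (p #3, q #2), then F (p #4, q #3), then L (p #5, q #6), then L (p #7, q #7), then F (p #8, q #8), then L (p #9, q #9), then T (p #10, q #12), then S (p #12, q #13); all 9 characters appear in both, in order. dp[13][13] = 9 confirms this is the maximum.

9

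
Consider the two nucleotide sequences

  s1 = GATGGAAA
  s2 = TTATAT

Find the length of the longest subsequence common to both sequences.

3

Match A at s1[2]=s2[3]; then T at s1[3]=s2[4]; then A at s1[6]=s2[5] — 3 bases in the same relative order in both. dp[8][6] = 3 confirms this is the maximum.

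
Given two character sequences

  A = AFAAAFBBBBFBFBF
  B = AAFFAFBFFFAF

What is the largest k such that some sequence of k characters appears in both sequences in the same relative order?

One common subsequence of length 8: A at A[1]=B[2]; then F at A[2]=B[4]; then A at A[5]=B[5]; then F at A[6]=B[6]; then B at A[7]=B[7]; then F at A[11]=B[9]; then F at A[13]=B[10]; then F at A[15]=B[12]. The LCS DP gives dp[15][12] = 8, so this is optimal.

8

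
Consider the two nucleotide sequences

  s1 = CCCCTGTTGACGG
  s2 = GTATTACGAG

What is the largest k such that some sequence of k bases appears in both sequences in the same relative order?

7

Let dp[i][j] be the LCS length of the first i bases of s1 and the first j bases of s2. dp[i][j] = dp[i-1][j-1]+1 when the i-th and j-th bases match, else max(dp[i-1][j], dp[i][j-1]).
    ·  G  T  A  T  T  A  C  G  A  G
 ·  0  0  0  0  0  0  0  0  0  0  0
 C  0  0  0  0  0  0  0  1  1  1  1
 C  0  0  0  0  0  0  0  1  1  1  1
 C  0  0  0  0  0  0  0  1  1  1  1
 C  0  0  0  0  0  0  0  1  1  1  1
 T  0  0  1  1  1  1  1  1  1  1  1
 G  0  1  1  1  1  1  1  1  2  2  2
 T  0  1  2  2  2  2  2  2  2  2  2
 T  0  1  2  2  3  3  3  3  3  3  3
 G  0  1  2  2  3  3  3  3  4  4  4
 A  0  1  2  3  3  3  4  4  4  5  5
 C  0  1  2  3  3  3  4  5  5  5  5
 G  0  1  2  3  3  3  4  5  6  6  6
 G  0  1  2  3  3  3  4  5  6  6  7
dp[13][10] = 7. One LCS (by backtracking along matches): TTTACGG.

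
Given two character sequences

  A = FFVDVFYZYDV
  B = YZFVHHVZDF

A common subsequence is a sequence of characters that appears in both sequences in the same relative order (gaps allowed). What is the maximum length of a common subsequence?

Let dp[i][j] be the LCS length of the first i characters of A and the first j characters of B. dp[i][j] = dp[i-1][j-1]+1 when the i-th and j-th characters match, else max(dp[i-1][j], dp[i][j-1]).
    ·  Y  Z  F  V  H  H  V  Z  D  F
 ·  0  0  0  0  0  0  0  0  0  0  0
 F  0  0  0  1  1  1  1  1  1  1  1
 F  0  0  0  1  1  1  1  1  1  1  2
 V  0  0  0  1  2  2  2  2  2  2  2
 D  0  0  0  1  2  2  2  2  2  3  3
 V  0  0  0  1  2  2  2  3  3  3  3
 F  0  0  0  1  2  2  2  3  3  3  4
 Y  0  1  1  1  2  2  2  3  3  3  4
 Z  0  1  2  2  2  2  2  3  4  4  4
 Y  0  1  2  2  2  2  2  3  4  4  4
 D  0  1  2  2  2  2  2  3  4  5  5
 V  0  1  2  2  3  3  3  3  4  5  5
dp[11][10] = 5. One LCS (by backtracking along matches): FVVZD.

5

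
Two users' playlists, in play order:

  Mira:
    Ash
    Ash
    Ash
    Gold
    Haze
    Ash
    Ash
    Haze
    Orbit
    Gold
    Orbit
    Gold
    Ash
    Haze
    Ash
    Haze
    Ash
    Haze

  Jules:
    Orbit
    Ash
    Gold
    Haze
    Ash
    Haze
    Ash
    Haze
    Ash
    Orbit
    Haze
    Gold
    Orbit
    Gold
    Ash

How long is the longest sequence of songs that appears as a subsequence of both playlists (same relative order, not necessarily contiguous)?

11

Match Ash [3,2]; then Gold [4,3]; then Haze [5,4]; then Ash [6,5]; then Ash [7,7]; then Haze [8,8]; then Orbit [9,10]; then Gold [10,12]; then Orbit [11,13]; then Gold [12,14]; then Ash [17,15] — 11 songs in the same relative order in both. The LCS DP gives dp[18][15] = 11, so this is optimal.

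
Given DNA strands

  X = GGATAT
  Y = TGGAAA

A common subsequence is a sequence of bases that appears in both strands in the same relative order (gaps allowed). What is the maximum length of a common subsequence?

Let dp[i][j] be the LCS length of the first i bases of X and the first j bases of Y. dp[i][j] = dp[i-1][j-1]+1 when the i-th and j-th bases match, else max(dp[i-1][j], dp[i][j-1]).
    ·  T  G  G  A  A  A
 ·  0  0  0  0  0  0  0
 G  0  0  1  1  1  1  1
 G  0  0  1  2  2  2  2
 A  0  0  1  2  3  3  3
 T  0  1  1  2  3  3  3
 A  0  1  1  2  3  4  4
 T  0  1  1  2  3  4  4
dp[6][6] = 4. One LCS (by backtracking along matches): GGAA.

4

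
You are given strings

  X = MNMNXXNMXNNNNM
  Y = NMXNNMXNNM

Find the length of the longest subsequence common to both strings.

9

Pick N [2,1], M [3,2], N [4,4], N [7,5], M [8,6], X [9,7], N [12,8], N [13,9], M [14,10]; all 9 characters appear in both, in order, and the DP table's final entry dp[14][10] is also 9, so no common subsequence is longer.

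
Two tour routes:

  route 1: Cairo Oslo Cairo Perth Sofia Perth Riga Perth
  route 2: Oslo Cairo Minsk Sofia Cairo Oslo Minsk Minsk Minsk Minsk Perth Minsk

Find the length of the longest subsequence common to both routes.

4

One common subsequence of length 4: Oslo (route 1 #2, route 2 #1) → Cairo (route 1 #3, route 2 #2) → Sofia (route 1 #5, route 2 #4) → Perth (route 1 #6, route 2 #11). dp[8][12] = 4 confirms this is the maximum.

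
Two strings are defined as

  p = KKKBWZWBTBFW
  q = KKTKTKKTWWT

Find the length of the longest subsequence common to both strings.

6

Let dp[i][j] be the LCS length of the first i characters of p and the first j characters of q. dp[i][j] = dp[i-1][j-1]+1 when the i-th and j-th characters match, else max(dp[i-1][j], dp[i][j-1]).
    ·  K  K  T  K  T  K  K  T  W  W  T
 ·  0  0  0  0  0  0  0  0  0  0  0  0
 K  0  1  1  1  1  1  1  1  1  1  1  1
 K  0  1  2  2  2  2  2  2  2  2  2  2
 K  0  1  2  2  3  3  3  3  3  3  3  3
 B  0  1  2  2  3  3  3  3  3  3  3  3
 W  0  1  2  2  3  3  3  3  3  4  4  4
 Z  0  1  2  2  3  3  3  3  3  4  4  4
 W  0  1  2  2  3  3  3  3  3  4  5  5
 B  0  1  2  2  3  3  3  3  3  4  5  5
 T  0  1  2  3  3  4  4  4  4  4  5  6
 B  0  1  2  3  3  4  4  4  4  4  5  6
 F  0  1  2  3  3  4  4  4  4  4  5  6
 W  0  1  2  3  3  4  4  4  4  5  5  6
dp[12][11] = 6. One LCS (by backtracking along matches): KKKWWT.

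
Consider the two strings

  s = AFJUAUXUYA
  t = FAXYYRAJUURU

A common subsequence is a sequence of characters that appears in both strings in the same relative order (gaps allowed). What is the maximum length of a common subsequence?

One common subsequence of length 5: A [1,7], then J [3,8], then U [4,9], then U [6,10], then U [8,12]. The LCS DP gives dp[10][12] = 5, so this is optimal.

5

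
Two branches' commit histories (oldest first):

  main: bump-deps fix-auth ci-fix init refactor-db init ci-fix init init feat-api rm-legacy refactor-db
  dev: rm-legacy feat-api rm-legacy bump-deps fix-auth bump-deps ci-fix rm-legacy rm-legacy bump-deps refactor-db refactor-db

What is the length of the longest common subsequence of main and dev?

Taking bump-deps (main #1, dev #4), then fix-auth (main #2, dev #5), then ci-fix (main #3, dev #7), then refactor-db (main #5, dev #11), then refactor-db (main #12, dev #12) gives a common subsequence of length 5. Since dp[12][12] = 5, nothing longer is possible.

5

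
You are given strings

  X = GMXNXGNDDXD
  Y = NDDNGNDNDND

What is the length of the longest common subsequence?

Taking N at X[4]=Y[4]; then G at X[6]=Y[5]; then N at X[7]=Y[6]; then D at X[8]=Y[7]; then D at X[9]=Y[9]; then D at X[11]=Y[11] gives a common subsequence of length 6, and the DP table's final entry dp[11][11] is also 6, so no common subsequence is longer.

6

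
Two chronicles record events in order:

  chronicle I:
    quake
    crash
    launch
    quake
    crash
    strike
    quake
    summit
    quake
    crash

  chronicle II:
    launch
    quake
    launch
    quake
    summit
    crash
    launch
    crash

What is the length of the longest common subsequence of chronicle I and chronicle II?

5

One common subsequence of length 5: quake (chronicle I #1, chronicle II #2) → launch (chronicle I #3, chronicle II #3) → quake (chronicle I #4, chronicle II #4) → crash (chronicle I #5, chronicle II #6) → crash (chronicle I #10, chronicle II #8). The LCS DP gives dp[10][8] = 5, so this is optimal.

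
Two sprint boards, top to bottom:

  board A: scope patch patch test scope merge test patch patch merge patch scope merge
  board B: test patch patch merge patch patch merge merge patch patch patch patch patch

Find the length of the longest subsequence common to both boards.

Taking patch [2,2], patch [3,3], merge [6,4], patch [8,5], patch [9,6], merge [10,8], patch [11,13] gives a common subsequence of length 7. The LCS DP gives dp[13][13] = 7, so this is optimal.

7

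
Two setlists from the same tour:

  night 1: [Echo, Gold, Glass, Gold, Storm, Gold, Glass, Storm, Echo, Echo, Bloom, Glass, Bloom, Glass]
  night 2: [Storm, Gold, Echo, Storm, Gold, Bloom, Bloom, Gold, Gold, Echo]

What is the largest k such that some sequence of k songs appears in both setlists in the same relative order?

Match Echo [1,3], Gold [2,5], Gold [4,8], Gold [6,9], Echo [10,10] — 5 songs in the same relative order in both, and the DP table's final entry dp[14][10] is also 5, so no common subsequence is longer.

5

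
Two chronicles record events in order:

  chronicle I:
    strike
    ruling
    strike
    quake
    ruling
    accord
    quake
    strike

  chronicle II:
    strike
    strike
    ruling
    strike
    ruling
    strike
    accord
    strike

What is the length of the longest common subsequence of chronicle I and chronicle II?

6

Match strike at chronicle I[1]=chronicle II[2]; then ruling at chronicle I[2]=chronicle II[3]; then strike at chronicle I[3]=chronicle II[4]; then ruling at chronicle I[5]=chronicle II[5]; then accord at chronicle I[6]=chronicle II[7]; then strike at chronicle I[8]=chronicle II[8] — 6 events in the same relative order in both, and the DP table's final entry dp[8][8] is also 6, so no common subsequence is longer.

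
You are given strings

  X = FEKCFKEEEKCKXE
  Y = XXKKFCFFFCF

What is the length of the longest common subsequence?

4

Taking F at X[1]=Y[5], C at X[4]=Y[6], F at X[5]=Y[9], C at X[11]=Y[10] gives a common subsequence of length 4, and the DP table's final entry dp[14][11] is also 4, so no common subsequence is longer.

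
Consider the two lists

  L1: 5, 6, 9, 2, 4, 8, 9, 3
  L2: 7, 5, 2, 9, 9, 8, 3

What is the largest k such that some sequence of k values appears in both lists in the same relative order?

4

Match 5 [1,2] → 9 [3,5] → 8 [6,6] → 3 [8,7] — 4 values in the same relative order in both. Since dp[8][7] = 4, nothing longer is possible.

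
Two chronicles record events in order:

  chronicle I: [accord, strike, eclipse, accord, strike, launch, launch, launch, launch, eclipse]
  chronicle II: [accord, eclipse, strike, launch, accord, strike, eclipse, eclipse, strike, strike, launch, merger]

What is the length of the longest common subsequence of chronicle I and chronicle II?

5

Pick accord at chronicle I[1]=chronicle II[5], then strike at chronicle I[2]=chronicle II[6], then eclipse at chronicle I[3]=chronicle II[8], then strike at chronicle I[5]=chronicle II[10], then launch at chronicle I[6]=chronicle II[11]; all 5 events appear in both, in order, and the DP table's final entry dp[10][12] is also 5, so no common subsequence is longer.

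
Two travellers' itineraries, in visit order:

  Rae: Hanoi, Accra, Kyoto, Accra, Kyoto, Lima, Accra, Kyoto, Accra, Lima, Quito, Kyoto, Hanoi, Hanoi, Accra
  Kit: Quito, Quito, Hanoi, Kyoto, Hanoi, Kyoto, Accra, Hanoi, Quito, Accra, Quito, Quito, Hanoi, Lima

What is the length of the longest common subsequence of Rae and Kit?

Taking Hanoi at Rae[1]=Kit[3], then Kyoto at Rae[3]=Kit[4], then Kyoto at Rae[5]=Kit[6], then Accra at Rae[7]=Kit[7], then Accra at Rae[9]=Kit[10], then Quito at Rae[11]=Kit[12], then Hanoi at Rae[13]=Kit[13] gives a common subsequence of length 7. Since dp[15][14] = 7, nothing longer is possible.

7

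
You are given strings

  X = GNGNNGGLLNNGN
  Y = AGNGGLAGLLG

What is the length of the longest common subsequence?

Let dp[i][j] be the LCS length of the first i characters of X and the first j characters of Y. dp[i][j] = dp[i-1][j-1]+1 when the i-th and j-th characters match, else max(dp[i-1][j], dp[i][j-1]).
    ·  A  G  N  G  G  L  A  G  L  L  G
 ·  0  0  0  0  0  0  0  0  0  0  0  0
 G  0  0  1  1  1  1  1  1  1  1  1  1
 N  0  0  1  2  2  2  2  2  2  2  2  2
 G  0  0  1  2  3  3  3  3  3  3  3  3
 N  0  0  1  2  3  3  3  3  3  3  3  3
 N  0  0  1  2  3  3  3  3  3  3  3  3
 G  0  0  1  2  3  4  4  4  4  4  4  4
 G  0  0  1  2  3  4  4  4  5  5  5  5
 L  0  0  1  2  3  4  5  5  5  6  6  6
 L  0  0  1  2  3  4  5  5  5  6  7  7
 N  0  0  1  2  3  4  5  5  5  6  7  7
 N  0  0  1  2  3  4  5  5  5  6  7  7
 G  0  0  1  2  3  4  5  5  6  6  7  8
 N  0  0  1  2  3  4  5  5  6  6  7  8
dp[13][11] = 8. One LCS (by backtracking along matches): GNGGGLLG.

8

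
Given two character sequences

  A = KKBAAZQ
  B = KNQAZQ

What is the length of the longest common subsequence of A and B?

Match K at A[1]=B[1]; then A at A[5]=B[4]; then Z at A[6]=B[5]; then Q at A[7]=B[6] — 4 characters in the same relative order in both. Since dp[7][6] = 4, nothing longer is possible.

4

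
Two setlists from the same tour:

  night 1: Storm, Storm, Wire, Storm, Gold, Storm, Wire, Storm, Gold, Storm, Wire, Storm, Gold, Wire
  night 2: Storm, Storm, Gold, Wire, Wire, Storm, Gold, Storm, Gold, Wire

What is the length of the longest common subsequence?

Pick Storm [1,1], Storm [2,2], Wire [3,4], Wire [7,5], Storm [8,6], Gold [9,7], Storm [12,8], Gold [13,9], Wire [14,10]; all 9 songs appear in both, in order. Since dp[14][10] = 9, nothing longer is possible.

9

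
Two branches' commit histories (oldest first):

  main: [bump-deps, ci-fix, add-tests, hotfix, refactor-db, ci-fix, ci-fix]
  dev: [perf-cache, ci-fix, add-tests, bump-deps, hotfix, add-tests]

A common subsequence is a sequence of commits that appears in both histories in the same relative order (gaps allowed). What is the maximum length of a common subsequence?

3

One common subsequence of length 3: ci-fix (main #2, dev #2), then add-tests (main #3, dev #3), then hotfix (main #4, dev #5). dp[7][6] = 3 confirms this is the maximum.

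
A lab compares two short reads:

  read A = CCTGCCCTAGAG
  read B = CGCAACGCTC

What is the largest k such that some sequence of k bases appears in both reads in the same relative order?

6

Taking C (read A #2, read B #1); then G (read A #4, read B #2); then C (read A #5, read B #3); then C (read A #6, read B #6); then C (read A #7, read B #8); then T (read A #8, read B #9) gives a common subsequence of length 6, and the DP table's final entry dp[12][10] is also 6, so no common subsequence is longer.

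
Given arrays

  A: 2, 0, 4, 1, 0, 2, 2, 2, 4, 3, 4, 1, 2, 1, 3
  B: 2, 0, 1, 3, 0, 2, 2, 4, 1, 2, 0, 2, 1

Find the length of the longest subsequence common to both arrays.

One common subsequence of length 10: 2 (A #1, B #1); then 0 (A #2, B #2); then 1 (A #4, B #3); then 0 (A #5, B #5); then 2 (A #7, B #6); then 2 (A #8, B #7); then 4 (A #11, B #8); then 1 (A #12, B #9); then 2 (A #13, B #12); then 1 (A #14, B #13), and the DP table's final entry dp[15][13] is also 10, so no common subsequence is longer.

10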